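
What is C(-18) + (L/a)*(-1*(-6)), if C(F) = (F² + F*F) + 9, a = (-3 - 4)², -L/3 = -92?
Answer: 33849/49 ≈ 690.80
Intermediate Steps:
L = 276 (L = -3*(-92) = 276)
a = 49 (a = (-7)² = 49)
C(F) = 9 + 2*F² (C(F) = (F² + F²) + 9 = 2*F² + 9 = 9 + 2*F²)
C(-18) + (L/a)*(-1*(-6)) = (9 + 2*(-18)²) + (276/49)*(-1*(-6)) = (9 + 2*324) + (276*(1/49))*6 = (9 + 648) + (276/49)*6 = 657 + 1656/49 = 33849/49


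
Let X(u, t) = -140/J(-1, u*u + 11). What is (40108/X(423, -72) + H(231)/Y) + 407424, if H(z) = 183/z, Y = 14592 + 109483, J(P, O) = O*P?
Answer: 493654805867361/9553775 ≈ 5.1671e+7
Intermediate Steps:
X(u, t) = -140/(-11 - u²) (X(u, t) = -140*(-1/(u*u + 11)) = -140*(-1/(u² + 11)) = -140*(-1/(11 + u²)) = -140/(-11 - u²))
Y = 124075
(40108/X(423, -72) + H(231)/Y) + 407424 = (40108/((140/(11 + 423²))) + (183/231)/124075) + 407424 = (40108/((140/(11 + 178929))) + (183*(1/231))*(1/124075)) + 407424 = (40108/((140/178940)) + (61/77)*(1/124075)) + 407424 = (40108/((140*(1/178940))) + 61/9553775) + 407424 = (40108/(7/8947) + 61/9553775) + 407424 = (40108*(8947/7) + 61/9553775) + 407424 = (358846276/7 + 61/9553775) + 407424 = 489762368641761/9553775 + 407424 = 493654805867361/9553775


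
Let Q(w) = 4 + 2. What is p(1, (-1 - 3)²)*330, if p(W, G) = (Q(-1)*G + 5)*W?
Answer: 33330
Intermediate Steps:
Q(w) = 6
p(W, G) = W*(5 + 6*G) (p(W, G) = (6*G + 5)*W = (5 + 6*G)*W = W*(5 + 6*G))
p(1, (-1 - 3)²)*330 = (1*(5 + 6*(-1 - 3)²))*330 = (1*(5 + 6*(-4)²))*330 = (1*(5 + 6*16))*330 = (1*(5 + 96))*330 = (1*101)*330 = 101*330 = 33330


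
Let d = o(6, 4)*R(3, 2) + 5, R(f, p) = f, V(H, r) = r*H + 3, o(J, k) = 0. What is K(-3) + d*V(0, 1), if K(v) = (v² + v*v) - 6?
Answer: 27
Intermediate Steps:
V(H, r) = 3 + H*r (V(H, r) = H*r + 3 = 3 + H*r)
d = 5 (d = 0*3 + 5 = 0 + 5 = 5)
K(v) = -6 + 2*v² (K(v) = (v² + v²) - 6 = 2*v² - 6 = -6 + 2*v²)
K(-3) + d*V(0, 1) = (-6 + 2*(-3)²) + 5*(3 + 0*1) = (-6 + 2*9) + 5*(3 + 0) = (-6 + 18) + 5*3 = 12 + 15 = 27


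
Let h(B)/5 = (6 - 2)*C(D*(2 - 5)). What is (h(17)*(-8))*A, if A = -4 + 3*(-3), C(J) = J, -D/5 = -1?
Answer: -31200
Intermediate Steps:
D = 5 (D = -5*(-1) = 5)
A = -13 (A = -4 - 9 = -13)
h(B) = -300 (h(B) = 5*((6 - 2)*(5*(2 - 5))) = 5*(4*(5*(-3))) = 5*(4*(-15)) = 5*(-60) = -300)
(h(17)*(-8))*A = -300*(-8)*(-13) = 2400*(-13) = -31200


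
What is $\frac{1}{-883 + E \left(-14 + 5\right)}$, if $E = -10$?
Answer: $- \frac{1}{793} \approx -0.001261$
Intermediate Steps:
$\frac{1}{-883 + E \left(-14 + 5\right)} = \frac{1}{-883 - 10 \left(-14 + 5\right)} = \frac{1}{-883 - -90} = \frac{1}{-883 + 90} = \frac{1}{-793} = - \frac{1}{793}$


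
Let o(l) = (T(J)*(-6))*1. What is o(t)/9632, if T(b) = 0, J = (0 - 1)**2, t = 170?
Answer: 0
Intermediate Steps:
J = 1 (J = (-1)**2 = 1)
o(l) = 0 (o(l) = (0*(-6))*1 = 0*1 = 0)
o(t)/9632 = 0/9632 = 0*(1/9632) = 0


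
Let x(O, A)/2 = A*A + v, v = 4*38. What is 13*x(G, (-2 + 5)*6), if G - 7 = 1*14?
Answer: 12376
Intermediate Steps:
v = 152
G = 21 (G = 7 + 1*14 = 7 + 14 = 21)
x(O, A) = 304 + 2*A² (x(O, A) = 2*(A*A + 152) = 2*(A² + 152) = 2*(152 + A²) = 304 + 2*A²)
13*x(G, (-2 + 5)*6) = 13*(304 + 2*((-2 + 5)*6)²) = 13*(304 + 2*(3*6)²) = 13*(304 + 2*18²) = 13*(304 + 2*324) = 13*(304 + 648) = 13*952 = 12376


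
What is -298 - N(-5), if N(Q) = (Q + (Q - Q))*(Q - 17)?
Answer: -408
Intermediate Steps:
N(Q) = Q*(-17 + Q) (N(Q) = (Q + 0)*(-17 + Q) = Q*(-17 + Q))
-298 - N(-5) = -298 - (-5)*(-17 - 5) = -298 - (-5)*(-22) = -298 - 1*110 = -298 - 110 = -408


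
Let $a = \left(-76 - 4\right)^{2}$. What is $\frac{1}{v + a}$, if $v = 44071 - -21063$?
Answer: $\frac{1}{71534} \approx 1.3979 \cdot 10^{-5}$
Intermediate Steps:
$v = 65134$ ($v = 44071 + 21063 = 65134$)
$a = 6400$ ($a = \left(-80\right)^{2} = 6400$)
$\frac{1}{v + a} = \frac{1}{65134 + 6400} = \frac{1}{71534}$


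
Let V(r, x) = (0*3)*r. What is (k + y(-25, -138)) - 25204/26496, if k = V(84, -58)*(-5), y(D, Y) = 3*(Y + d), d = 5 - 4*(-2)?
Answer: -2490301/6624 ≈ -375.95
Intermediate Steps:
V(r, x) = 0 (V(r, x) = 0*r = 0)
d = 13 (d = 5 + 8 = 13)
y(D, Y) = 39 + 3*Y (y(D, Y) = 3*(Y + 13) = 3*(13 + Y) = 39 + 3*Y)
k = 0 (k = 0*(-5) = 0)
(k + y(-25, -138)) - 25204/26496 = (0 + (39 + 3*(-138))) - 25204/26496 = (0 + (39 - 414)) - 25204*1/26496 = (0 - 375) - 6301/6624 = -375 - 6301/6624 = -2490301/6624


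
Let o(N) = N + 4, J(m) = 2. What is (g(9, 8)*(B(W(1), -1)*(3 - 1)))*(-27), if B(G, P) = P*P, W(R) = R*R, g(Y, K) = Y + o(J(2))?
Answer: -810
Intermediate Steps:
o(N) = 4 + N
g(Y, K) = 6 + Y (g(Y, K) = Y + (4 + 2) = Y + 6 = 6 + Y)
W(R) = R²
B(G, P) = P²
(g(9, 8)*(B(W(1), -1)*(3 - 1)))*(-27) = ((6 + 9)*((-1)²*(3 - 1)))*(-27) = (15*(1*2))*(-27) = (15*2)*(-27) = 30*(-27) = -810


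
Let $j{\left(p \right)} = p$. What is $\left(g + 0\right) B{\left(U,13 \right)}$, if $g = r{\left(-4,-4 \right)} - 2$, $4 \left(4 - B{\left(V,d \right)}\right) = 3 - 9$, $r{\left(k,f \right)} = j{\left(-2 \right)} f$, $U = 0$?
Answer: $33$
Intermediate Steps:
$r{\left(k,f \right)} = - 2 f$
$B{\left(V,d \right)} = \frac{11}{2}$ ($B{\left(V,d \right)} = 4 - \frac{3 - 9}{4} = 4 - - \frac{3}{2} = 4 + \frac{3}{2} = \frac{11}{2}$)
$g = 6$ ($g = \left(-2\right) \left(-4\right) - 2 = 8 - 2 = 6$)
$\left(g + 0\right) B{\left(U,13 \right)} = \left(6 + 0\right) \frac{11}{2} = 6 \cdot \frac{11}{2} = 33$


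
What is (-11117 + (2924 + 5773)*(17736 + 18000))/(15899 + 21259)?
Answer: 310784875/37158 ≈ 8363.9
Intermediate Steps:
(-11117 + (2924 + 5773)*(17736 + 18000))/(15899 + 21259) = (-11117 + 8697*35736)/37158 = (-11117 + 310795992)*(1/37158) = 310784875*(1/37158) = 310784875/37158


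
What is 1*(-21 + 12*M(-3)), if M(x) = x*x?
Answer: 87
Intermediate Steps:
M(x) = x²
1*(-21 + 12*M(-3)) = 1*(-21 + 12*(-3)²) = 1*(-21 + 12*9) = 1*(-21 + 108) = 1*87 = 87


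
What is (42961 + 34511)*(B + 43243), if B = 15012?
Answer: 4513131360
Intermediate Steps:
(42961 + 34511)*(B + 43243) = (42961 + 34511)*(15012 + 43243) = 77472*58255 = 4513131360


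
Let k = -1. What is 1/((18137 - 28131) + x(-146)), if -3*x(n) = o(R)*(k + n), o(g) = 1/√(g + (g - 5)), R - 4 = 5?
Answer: -129922/1298438067 - 49*√13/1298438067 ≈ -0.00010020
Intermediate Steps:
R = 9 (R = 4 + 5 = 9)
o(g) = (-5 + 2*g)^(-½) (o(g) = 1/√(g + (-5 + g)) = 1/√(-5 + 2*g) = (-5 + 2*g)^(-½))
x(n) = -√13*(-1 + n)/39 (x(n) = -(-1 + n)/(3*√(-5 + 2*9)) = -(-1 + n)/(3*√(-5 + 18)) = -(-1 + n)/(3*√13) = -√13/13*(-1 + n)/3 = -√13*(-1 + n)/39)
1/((18137 - 28131) + x(-146)) = 1/((18137 - 28131) + √13*(1 - 1*(-146))/39) = 1/(-9994 + √13*(1 + 146)/39) = 1/(-9994 + (1/39)*√13*147) = 1/(-9994 + 49*√13/13)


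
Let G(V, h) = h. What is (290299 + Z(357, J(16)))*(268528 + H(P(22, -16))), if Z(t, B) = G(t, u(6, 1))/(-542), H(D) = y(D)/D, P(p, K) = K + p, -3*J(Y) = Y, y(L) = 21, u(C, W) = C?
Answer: 21125648618319/271 ≈ 7.7954e+10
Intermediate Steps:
J(Y) = -Y/3
H(D) = 21/D
Z(t, B) = -3/271 (Z(t, B) = 6/(-542) = 6*(-1/542) = -3/271)
(290299 + Z(357, J(16)))*(268528 + H(P(22, -16))) = (290299 - 3/271)*(268528 + 21/(-16 + 22)) = 78671026*(268528 + 21/6)/271 = 78671026*(268528 + 21*(⅙))/271 = 78671026*(268528 + 7/2)/271 = (78671026/271)*(537063/2) = 21125648618319/271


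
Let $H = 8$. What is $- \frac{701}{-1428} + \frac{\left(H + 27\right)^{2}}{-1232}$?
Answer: $- \frac{31631}{62832} \approx -0.50342$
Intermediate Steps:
$- \frac{701}{-1428} + \frac{\left(H + 27\right)^{2}}{-1232} = - \frac{701}{-1428} + \frac{\left(8 + 27\right)^{2}}{-1232} = \left(-701\right) \left(- \frac{1}{1428}\right) + 35^{2} \left(- \frac{1}{1232}\right) = \frac{701}{1428} + 1225 \left(- \frac{1}{1232}\right) = \frac{701}{1428} - \frac{175}{176} = - \frac{31631}{62832}$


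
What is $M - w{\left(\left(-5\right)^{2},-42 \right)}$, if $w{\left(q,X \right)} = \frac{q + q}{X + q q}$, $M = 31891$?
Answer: $\frac{18592403}{583} \approx 31891.0$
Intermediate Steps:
$w{\left(q,X \right)} = \frac{2 q}{X + q^{2}}$
$M - w{\left(\left(-5\right)^{2},-42 \right)} = 31891 - \frac{2 \left(-5\right)^{2}}{-42 + \left(\left(-5\right)^{2}\right)^{2}} = 31891 - 2 \cdot 25 \frac{1}{-42 + 25^{2}} = 31891 - 2 \cdot 25 \frac{1}{-42 + 625} = 31891 - 2 \cdot 25 \cdot \frac{1}{583} = 31891 - \frac{50}{583} = \frac{18592403}{583}$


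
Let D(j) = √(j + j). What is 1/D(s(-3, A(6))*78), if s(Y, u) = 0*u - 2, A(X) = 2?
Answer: -I*√78/156 ≈ -0.056614*I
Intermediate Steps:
s(Y, u) = -2 (s(Y, u) = 0 - 2 = -2)
D(j) = √2*√j (D(j) = √(2*j) = √2*√j)
1/D(s(-3, A(6))*78) = 1/(√2*√(-2*78)) = 1/(√2*√(-156)) = 1/(√2*(2*I*√39)) = 1/(2*I*√78) = -I*√78/156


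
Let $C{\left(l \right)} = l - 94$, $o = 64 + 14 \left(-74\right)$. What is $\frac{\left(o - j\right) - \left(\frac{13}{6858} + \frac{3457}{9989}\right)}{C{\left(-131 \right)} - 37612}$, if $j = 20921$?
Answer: $\frac{1499794213829}{2592007112394} \approx 0.57862$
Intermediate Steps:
$o = -972$ ($o = 64 - 1036 = -972$)
$C{\left(l \right)} = -94 + l$ ($C{\left(l \right)} = l - 94 = -94 + l$)
$\frac{\left(o - j\right) - \left(\frac{13}{6858} + \frac{3457}{9989}\right)}{C{\left(-131 \right)} - 37612} = \frac{\left(-972 - 20921\right) - \left(\frac{13}{6858} + \frac{3457}{9989}\right)}{\left(-94 - 131\right) - 37612} = \frac{\left(-972 - 20921\right) - \frac{23837963}{68504562}}{-225 - 37612} = \frac{-21893 - \frac{23837963}{68504562}}{-37837} = \left(-21893 - \frac{23837963}{68504562}\right) \left(- \frac{1}{37837}\right) = \left(- \frac{1499794213829}{68504562}\right) \left(- \frac{1}{37837}\right) = \frac{1499794213829}{2592007112394}$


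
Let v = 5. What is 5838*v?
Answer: 29190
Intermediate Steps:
5838*v = 5838*5 = 29190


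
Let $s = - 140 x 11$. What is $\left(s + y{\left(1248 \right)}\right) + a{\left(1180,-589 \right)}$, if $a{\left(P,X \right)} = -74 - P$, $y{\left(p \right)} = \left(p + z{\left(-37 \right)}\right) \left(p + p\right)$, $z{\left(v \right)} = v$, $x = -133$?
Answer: $3226222$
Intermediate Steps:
$s = 204820$ ($s = \left(-140\right) \left(-133\right) 11 = 18620 \cdot 11 = 204820$)
$y{\left(p \right)} = 2 p \left(-37 + p\right)$ ($y{\left(p \right)} = \left(p - 37\right) \left(p + p\right) = \left(-37 + p\right) 2 p = 2 p \left(-37 + p\right)$)
$\left(s + y{\left(1248 \right)}\right) + a{\left(1180,-589 \right)} = \left(204820 + 2 \cdot 1248 \left(-37 + 1248\right)\right) - 1254 = \left(204820 + 2 \cdot 1248 \cdot 1211\right) - 1254 = \left(204820 + 3022656\right) - 1254 = 3227476 - 1254 = 3226222$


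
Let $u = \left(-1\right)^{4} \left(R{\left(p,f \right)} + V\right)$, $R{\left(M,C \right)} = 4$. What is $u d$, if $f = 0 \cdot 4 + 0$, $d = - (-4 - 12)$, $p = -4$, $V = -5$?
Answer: $-16$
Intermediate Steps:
$d = 16$ ($d = \left(-1\right) \left(-16\right) = 16$)
$f = 0$ ($f = 0 + 0 = 0$)
$u = -1$ ($u = \left(-1\right)^{4} \left(4 - 5\right) = 1 \left(-1\right) = -1$)
$u d = \left(-1\right) 16 = -16$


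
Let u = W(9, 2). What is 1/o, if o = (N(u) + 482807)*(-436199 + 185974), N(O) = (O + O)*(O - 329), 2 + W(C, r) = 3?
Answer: -1/120646233975 ≈ -8.2887e-12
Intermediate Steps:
W(C, r) = 1 (W(C, r) = -2 + 3 = 1)
u = 1
N(O) = 2*O*(-329 + O) (N(O) = (2*O)*(-329 + O) = 2*O*(-329 + O))
o = -120646233975 (o = (2*1*(-329 + 1) + 482807)*(-436199 + 185974) = (2*1*(-328) + 482807)*(-250225) = (-656 + 482807)*(-250225) = 482151*(-250225) = -120646233975)
1/o = 1/(-120646233975) = -1/120646233975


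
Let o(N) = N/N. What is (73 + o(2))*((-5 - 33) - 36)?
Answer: -5476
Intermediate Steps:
o(N) = 1
(73 + o(2))*((-5 - 33) - 36) = (73 + 1)*((-5 - 33) - 36) = 74*(-38 - 36) = 74*(-74) = -5476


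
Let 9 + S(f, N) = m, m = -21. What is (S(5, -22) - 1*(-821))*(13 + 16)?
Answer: 22939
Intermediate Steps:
S(f, N) = -30 (S(f, N) = -9 - 21 = -30)
(S(5, -22) - 1*(-821))*(13 + 16) = (-30 - 1*(-821))*(13 + 16) = (-30 + 821)*29 = 791*29 = 22939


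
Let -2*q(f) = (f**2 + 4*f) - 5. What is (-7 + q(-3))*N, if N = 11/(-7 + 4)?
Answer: 11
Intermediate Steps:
q(f) = 5/2 - 2*f - f**2/2 (q(f) = -((f**2 + 4*f) - 5)/2 = -(-5 + f**2 + 4*f)/2 = 5/2 - 2*f - f**2/2)
N = -11/3 (N = 11/(-3) = 11*(-1/3) = -11/3 ≈ -3.6667)
(-7 + q(-3))*N = (-7 + (5/2 - 2*(-3) - 1/2*(-3)**2))*(-11/3) = (-7 + (5/2 + 6 - 1/2*9))*(-11/3) = (-7 + (5/2 + 6 - 9/2))*(-11/3) = (-7 + 4)*(-11/3) = -3*(-11/3) = 11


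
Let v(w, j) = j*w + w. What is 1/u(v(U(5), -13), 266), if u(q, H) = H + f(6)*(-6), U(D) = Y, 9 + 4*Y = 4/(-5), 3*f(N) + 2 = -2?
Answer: 1/274 ≈ 0.0036496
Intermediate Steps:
f(N) = -4/3 (f(N) = -⅔ + (⅓)*(-2) = -⅔ - ⅔ = -4/3)
Y = -49/20 (Y = -9/4 + (4/(-5))/4 = -9/4 + (4*(-⅕))/4 = -9/4 + (¼)*(-⅘) = -9/4 - ⅕ = -49/20 ≈ -2.4500)
U(D) = -49/20
v(w, j) = w + j*w
u(q, H) = 8 + H (u(q, H) = H - 4/3*(-6) = H + 8 = 8 + H)
1/u(v(U(5), -13), 266) = 1/(8 + 266) = 1/274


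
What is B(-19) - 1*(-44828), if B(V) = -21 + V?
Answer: 44788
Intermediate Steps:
B(-19) - 1*(-44828) = (-21 - 19) - 1*(-44828) = -40 + 44828 = 44788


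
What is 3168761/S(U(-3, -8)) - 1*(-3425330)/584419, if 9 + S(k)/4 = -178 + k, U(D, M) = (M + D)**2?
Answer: -168270895249/14026056 ≈ -11997.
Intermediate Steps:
U(D, M) = (D + M)**2
S(k) = -748 + 4*k (S(k) = -36 + 4*(-178 + k) = -36 + (-712 + 4*k) = -748 + 4*k)
3168761/S(U(-3, -8)) - 1*(-3425330)/584419 = 3168761/(-748 + 4*(-3 - 8)**2) - 1*(-3425330)/584419 = 3168761/(-748 + 4*(-11)**2) + 3425330*(1/584419) = 3168761/(-748 + 4*121) + 3425330/584419 = 3168761/(-748 + 484) + 3425330/584419 = 3168761/(-264) + 3425330/584419 = 3168761*(-1/264) + 3425330/584419 = -3168761/264 + 3425330/584419 = -168270895249/14026056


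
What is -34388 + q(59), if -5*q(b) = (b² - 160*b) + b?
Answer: -33208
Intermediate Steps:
q(b) = -b²/5 + 159*b/5 (q(b) = -((b² - 160*b) + b)/5 = -(b² - 159*b)/5 = -b²/5 + 159*b/5)
-34388 + q(59) = -34388 + (⅕)*59*(159 - 1*59) = -34388 + (⅕)*59*(159 - 59) = -34388 + (⅕)*59*100 = -34388 + 1180 = -33208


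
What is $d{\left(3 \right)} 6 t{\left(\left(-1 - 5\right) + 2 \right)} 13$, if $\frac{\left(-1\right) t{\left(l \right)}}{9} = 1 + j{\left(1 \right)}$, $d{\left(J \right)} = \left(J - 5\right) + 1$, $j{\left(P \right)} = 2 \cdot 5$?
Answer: $7722$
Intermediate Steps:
$j{\left(P \right)} = 10$
$d{\left(J \right)} = -4 + J$ ($d{\left(J \right)} = \left(-5 + J\right) + 1 = -4 + J$)
$t{\left(l \right)} = -99$ ($t{\left(l \right)} = - 9 \left(1 + 10\right) = \left(-9\right) 11 = -99$)
$d{\left(3 \right)} 6 t{\left(\left(-1 - 5\right) + 2 \right)} 13 = \left(-4 + 3\right) 6 \left(-99\right) 13 = \left(-1\right) 6 \left(-99\right) 13 = \left(-6\right) \left(-99\right) 13 = 594 \cdot 13 = 7722$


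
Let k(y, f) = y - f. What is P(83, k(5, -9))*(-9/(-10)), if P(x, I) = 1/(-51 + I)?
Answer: -9/370 ≈ -0.024324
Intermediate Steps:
P(83, k(5, -9))*(-9/(-10)) = (-9/(-10))/(-51 + (5 - 1*(-9))) = (-9*(-1/10))/(-51 + (5 + 9)) = (9/10)/(-51 + 14) = (9/10)/(-37) = -1/37*9/10 = -9/370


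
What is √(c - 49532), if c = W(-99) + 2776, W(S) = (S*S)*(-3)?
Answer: I*√76159 ≈ 275.97*I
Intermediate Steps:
W(S) = -3*S² (W(S) = S²*(-3) = -3*S²)
c = -26627 (c = -3*(-99)² + 2776 = -3*9801 + 2776 = -29403 + 2776 = -26627)
√(c - 49532) = √(-26627 - 49532) = √(-76159) = I*√76159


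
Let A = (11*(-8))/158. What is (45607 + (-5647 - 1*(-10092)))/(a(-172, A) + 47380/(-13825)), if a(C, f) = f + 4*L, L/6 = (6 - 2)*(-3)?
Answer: -11532815/67278 ≈ -171.42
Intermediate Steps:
L = -72 (L = 6*((6 - 2)*(-3)) = 6*(4*(-3)) = 6*(-12) = -72)
A = -44/79 (A = -88*1/158 = -44/79 ≈ -0.55696)
a(C, f) = -288 + f (a(C, f) = f + 4*(-72) = f - 288 = -288 + f)
(45607 + (-5647 - 1*(-10092)))/(a(-172, A) + 47380/(-13825)) = (45607 + (-5647 - 1*(-10092)))/((-288 - 44/79) + 47380/(-13825)) = (45607 + (-5647 + 10092))/(-22796/79 + 47380*(-1/13825)) = (45607 + 4445)/(-22796/79 - 9476/2765) = 50052/(-807336/2765) = 50052*(-2765/807336) = -11532815/67278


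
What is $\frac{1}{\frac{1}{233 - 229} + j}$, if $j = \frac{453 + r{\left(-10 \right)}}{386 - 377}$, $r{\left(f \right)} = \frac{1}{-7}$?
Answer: $\frac{252}{12743} \approx 0.019776$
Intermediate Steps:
$r{\left(f \right)} = - \frac{1}{7}$
$j = \frac{3170}{63}$ ($j = \frac{453 - \frac{1}{7}}{386 - 377} = \frac{3170}{7 \cdot 9} = \frac{3170}{7} \cdot \frac{1}{9} = \frac{3170}{63} \approx 50.317$)
$\frac{1}{\frac{1}{233 - 229} + j} = \frac{1}{\frac{1}{233 - 229} + \frac{3170}{63}} = \frac{1}{\frac{1}{4} + \frac{3170}{63}} = \frac{1}{\frac{12743}{252}} = \frac{252}{12743}$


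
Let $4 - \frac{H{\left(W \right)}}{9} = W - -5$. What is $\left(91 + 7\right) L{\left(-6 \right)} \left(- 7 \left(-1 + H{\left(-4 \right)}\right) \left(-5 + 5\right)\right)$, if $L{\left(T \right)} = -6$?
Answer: $0$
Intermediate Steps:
$H{\left(W \right)} = -9 - 9 W$ ($H{\left(W \right)} = 36 - 9 \left(W - -5\right) = 36 - 9 \left(W + 5\right) = 36 - 9 \left(5 + W\right) = 36 - \left(45 + 9 W\right) = -9 - 9 W$)
$\left(91 + 7\right) L{\left(-6 \right)} \left(- 7 \left(-1 + H{\left(-4 \right)}\right) \left(-5 + 5\right)\right) = \left(91 + 7\right) \left(-6\right) \left(- 7 \left(-1 - -27\right) \left(-5 + 5\right)\right) = 98 \left(-6\right) \left(- 7 \left(-1 + \left(-9 + 36\right)\right) 0\right) = - 588 \left(- 7 \left(-1 + 27\right) 0\right) = - 588 \left(- 7 \cdot 26 \cdot 0\right) = - 588 \left(\left(-7\right) 0\right) = \left(-588\right) 0 = 0$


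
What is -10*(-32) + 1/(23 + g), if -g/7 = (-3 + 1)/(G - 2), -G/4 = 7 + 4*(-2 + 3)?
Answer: 167063/522 ≈ 320.04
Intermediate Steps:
G = -44 (G = -4*(7 + 4*(-2 + 3)) = -4*(7 + 4*1) = -4*(7 + 4) = -4*11 = -44)
g = -7/23 (g = -7*(-3 + 1)/(-44 - 2) = -7*(-2)/(-46) = -(-7)*(-2)/46 = -7*1/23 = -7/23 ≈ -0.30435)
-10*(-32) + 1/(23 + g) = -10*(-32) + 1/(23 - 7/23) = 320 + 1/(522/23) = 320 + 23/522 = 167063/522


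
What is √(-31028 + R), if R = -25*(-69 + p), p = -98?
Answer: I*√26853 ≈ 163.87*I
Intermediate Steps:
R = 4175 (R = -25*(-69 - 98) = -25*(-167) = 4175)
√(-31028 + R) = √(-31028 + 4175) = √(-26853) = I*√26853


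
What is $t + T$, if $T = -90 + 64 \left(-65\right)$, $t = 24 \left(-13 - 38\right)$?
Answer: $-5474$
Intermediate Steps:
$t = -1224$ ($t = 24 \left(-51\right) = -1224$)
$T = -4250$ ($T = -90 - 4160 = -4250$)
$t + T = -1224 - 4250 = -5474$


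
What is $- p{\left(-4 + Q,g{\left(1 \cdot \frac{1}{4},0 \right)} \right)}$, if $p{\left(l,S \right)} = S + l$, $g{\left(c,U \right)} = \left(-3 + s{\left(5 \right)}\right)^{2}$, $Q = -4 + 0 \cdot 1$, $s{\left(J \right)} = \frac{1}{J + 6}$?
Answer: $- \frac{56}{121} \approx -0.46281$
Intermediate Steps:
$s{\left(J \right)} = \frac{1}{6 + J}$
$Q = -4$ ($Q = -4 + 0 = -4$)
$g{\left(c,U \right)} = \frac{1024}{121}$ ($g{\left(c,U \right)} = \left(-3 + \frac{1}{6 + 5}\right)^{2} = \left(-3 + \frac{1}{11}\right)^{2} = \left(- \frac{32}{11}\right)^{2} = \frac{1024}{121}$)
$- p{\left(-4 + Q,g{\left(1 \cdot \frac{1}{4},0 \right)} \right)} = - (\frac{1024}{121} - 8) = \left(-1\right) \frac{56}{121} = - \frac{56}{121}$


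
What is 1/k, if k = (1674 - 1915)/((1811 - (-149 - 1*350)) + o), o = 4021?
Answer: -6331/241 ≈ -26.270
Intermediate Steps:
k = -241/6331 (k = (1674 - 1915)/((1811 - (-149 - 1*350)) + 4021) = -241/((1811 - (-149 - 350)) + 4021) = -241/((1811 - 1*(-499)) + 4021) = -241/((1811 + 499) + 4021) = -241/(2310 + 4021) = -241/6331 ≈ -0.038067)
1/k = 1/(-241/6331) = -6331/241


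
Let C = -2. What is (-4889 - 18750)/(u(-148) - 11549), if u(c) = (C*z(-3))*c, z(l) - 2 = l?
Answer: 23639/11845 ≈ 1.9957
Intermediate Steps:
z(l) = 2 + l
u(c) = 2*c (u(c) = (-2*(2 - 3))*c = (-2*(-1))*c = 2*c)
(-4889 - 18750)/(u(-148) - 11549) = (-4889 - 18750)/(2*(-148) - 11549) = -23639/(-296 - 11549) = -23639/(-11845) = -23639*(-1/11845) = 23639/11845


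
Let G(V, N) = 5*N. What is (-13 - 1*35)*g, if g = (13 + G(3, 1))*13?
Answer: -11232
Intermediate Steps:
g = 234 (g = (13 + 5*1)*13 = (13 + 5)*13 = 18*13 = 234)
(-13 - 1*35)*g = (-13 - 1*35)*234 = (-13 - 35)*234 = -48*234 = -11232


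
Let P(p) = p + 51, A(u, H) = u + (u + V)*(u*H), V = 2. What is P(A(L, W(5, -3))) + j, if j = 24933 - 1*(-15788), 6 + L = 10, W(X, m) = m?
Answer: 40704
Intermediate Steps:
L = 4 (L = -6 + 10 = 4)
A(u, H) = u + H*u*(2 + u) (A(u, H) = u + (u + 2)*(u*H) = u + (2 + u)*(H*u) = u + H*u*(2 + u))
P(p) = 51 + p
j = 40721 (j = 24933 + 15788 = 40721)
P(A(L, W(5, -3))) + j = (51 + 4*(1 + 2*(-3) - 3*4)) + 40721 = (51 + 4*(1 - 6 - 12)) + 40721 = (51 + 4*(-17)) + 40721 = (51 - 68) + 40721 = -17 + 40721 = 40704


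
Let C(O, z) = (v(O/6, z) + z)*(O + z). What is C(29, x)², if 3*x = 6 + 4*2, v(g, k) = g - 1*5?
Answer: 91809/4 ≈ 22952.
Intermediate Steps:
v(g, k) = -5 + g (v(g, k) = g - 5 = -5 + g)
x = 14/3 (x = (6 + 4*2)/3 = (6 + 8)/3 = (⅓)*14 = 14/3 ≈ 4.6667)
C(O, z) = (O + z)*(-5 + z + O/6) (C(O, z) = ((-5 + O/6) + z)*(O + z) = (-5 + z + O/6)*(O + z) = (O + z)*(-5 + z + O/6))
C(29, x)² = ((14/3)² + 29*(14/3) + (⅙)*29*(-30 + 29) + (⅙)*(14/3)*(-30 + 29))² = (196/9 + 406/3 + (⅙)*29*(-1) + (⅙)*(14/3)*(-1))² = (196/9 + 406/3 - 29/6 - 7/9)² = (303/2)² = 91809/4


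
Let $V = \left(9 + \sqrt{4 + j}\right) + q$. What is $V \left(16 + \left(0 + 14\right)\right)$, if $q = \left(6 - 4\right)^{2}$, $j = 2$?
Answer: $390 + 30 \sqrt{6} \approx 463.48$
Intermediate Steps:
$q = 4$ ($q = 2^{2} = 4$)
$V = 13 + \sqrt{6}$ ($V = \left(9 + \sqrt{4 + 2}\right) + 4 = \left(9 + \sqrt{6}\right) + 4 = 13 + \sqrt{6} \approx 15.449$)
$V \left(16 + \left(0 + 14\right)\right) = \left(13 + \sqrt{6}\right) \left(16 + \left(0 + 14\right)\right) = \left(13 + \sqrt{6}\right) \left(16 + 14\right) = \left(13 + \sqrt{6}\right) 30 = 390 + 30 \sqrt{6}$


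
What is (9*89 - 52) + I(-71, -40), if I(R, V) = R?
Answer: 678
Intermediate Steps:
(9*89 - 52) + I(-71, -40) = (9*89 - 52) - 71 = (801 - 52) - 71 = 749 - 71 = 678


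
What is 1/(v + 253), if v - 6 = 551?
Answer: 1/810 ≈ 0.0012346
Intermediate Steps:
v = 557 (v = 6 + 551 = 557)
1/(v + 253) = 1/(557 + 253) = 1/810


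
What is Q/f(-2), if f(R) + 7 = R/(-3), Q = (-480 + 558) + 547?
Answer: -1875/19 ≈ -98.684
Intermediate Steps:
Q = 625 (Q = 78 + 547 = 625)
f(R) = -7 - R/3 (f(R) = -7 + R/(-3) = -7 + R*(-⅓) = -7 - R/3)
Q/f(-2) = 625/(-7 - ⅓*(-2)) = 625/(-7 + ⅔) = 625/(-19/3) = 625*(-3/19) = -1875/19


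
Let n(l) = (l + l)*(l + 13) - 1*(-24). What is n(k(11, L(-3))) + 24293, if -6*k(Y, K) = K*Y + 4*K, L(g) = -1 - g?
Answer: 24237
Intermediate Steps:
k(Y, K) = -2*K/3 - K*Y/6 (k(Y, K) = -(K*Y + 4*K)/6 = -(4*K + K*Y)/6 = -2*K/3 - K*Y/6)
n(l) = 24 + 2*l*(13 + l) (n(l) = (2*l)*(13 + l) + 24 = 2*l*(13 + l) + 24 = 24 + 2*l*(13 + l))
n(k(11, L(-3))) + 24293 = (24 + 2*(-(-1 - 1*(-3))*(4 + 11)/6)**2 + 26*(-(-1 - 1*(-3))*(4 + 11)/6)) + 24293 = (24 + 2*(-1/6*(-1 + 3)*15)**2 + 26*(-1/6*(-1 + 3)*15)) + 24293 = (24 + 2*(-1/6*2*15)**2 + 26*(-1/6*2*15)) + 24293 = (24 + 2*(-5)**2 + 26*(-5)) + 24293 = (24 + 2*25 - 130) + 24293 = (24 + 50 - 130) + 24293 = -56 + 24293 = 24237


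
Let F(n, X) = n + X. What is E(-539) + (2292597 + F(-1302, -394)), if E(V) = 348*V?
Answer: 2103329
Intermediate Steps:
F(n, X) = X + n
E(-539) + (2292597 + F(-1302, -394)) = 348*(-539) + (2292597 + (-394 - 1302)) = -187572 + (2292597 - 1696) = -187572 + 2290901 = 2103329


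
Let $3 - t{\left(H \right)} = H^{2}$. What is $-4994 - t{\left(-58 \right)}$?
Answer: $-1633$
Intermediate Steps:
$t{\left(H \right)} = 3 - H^{2}$
$-4994 - t{\left(-58 \right)} = -4994 - \left(3 - \left(-58\right)^{2}\right) = -4994 - \left(3 - 3364\right) = -4994 - -3361 = -4994 + 3361 = -1633$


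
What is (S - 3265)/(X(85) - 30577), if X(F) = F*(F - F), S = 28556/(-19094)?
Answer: 31185233/291918619 ≈ 0.10683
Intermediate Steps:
S = -14278/9547 (S = 28556*(-1/19094) = -14278/9547 ≈ -1.4955)
X(F) = 0 (X(F) = F*0 = 0)
(S - 3265)/(X(85) - 30577) = (-14278/9547 - 3265)/(0 - 30577) = -31185233/9547/(-30577) = -31185233/9547*(-1/30577) = 31185233/291918619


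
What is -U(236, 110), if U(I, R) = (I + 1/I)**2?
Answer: -3102155809/55696 ≈ -55698.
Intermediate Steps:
-U(236, 110) = -(1 + 236**2)**2/236**2 = -(1 + 55696)**2/55696 = -55697**2/55696 = -3102155809/55696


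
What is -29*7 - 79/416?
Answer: -84527/416 ≈ -203.19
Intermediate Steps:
-29*7 - 79/416 = -203 - 79*1/416 = -203 - 79/416 = -84527/416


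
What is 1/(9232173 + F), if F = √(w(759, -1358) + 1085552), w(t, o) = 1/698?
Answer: 6444056754/59492646017031145 - √528885277306/59492646017031145 ≈ 1.0830e-7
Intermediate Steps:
w(t, o) = 1/698
F = √528885277306/698 (F = √(1/698 + 1085552) = √(757715297/698) = √528885277306/698 ≈ 1041.9)
1/(9232173 + F) = 1/(9232173 + √528885277306/698)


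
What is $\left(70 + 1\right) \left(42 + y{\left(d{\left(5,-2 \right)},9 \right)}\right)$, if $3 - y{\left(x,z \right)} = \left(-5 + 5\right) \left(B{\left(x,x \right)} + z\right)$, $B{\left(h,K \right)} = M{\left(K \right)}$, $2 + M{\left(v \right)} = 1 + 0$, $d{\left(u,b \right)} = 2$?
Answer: $3195$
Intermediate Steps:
$M{\left(v \right)} = -1$ ($M{\left(v \right)} = -2 + \left(1 + 0\right) = -2 + 1 = -1$)
$B{\left(h,K \right)} = -1$
$y{\left(x,z \right)} = 3$ ($y{\left(x,z \right)} = 3 - \left(-5 + 5\right) \left(-1 + z\right) = 3 - 0 \left(-1 + z\right) = 3 - 0 = 3 + 0 = 3$)
$\left(70 + 1\right) \left(42 + y{\left(d{\left(5,-2 \right)},9 \right)}\right) = \left(70 + 1\right) \left(42 + 3\right) = 71 \cdot 45 = 3195$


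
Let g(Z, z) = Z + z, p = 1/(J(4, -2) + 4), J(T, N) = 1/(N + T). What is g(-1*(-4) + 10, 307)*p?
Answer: 214/3 ≈ 71.333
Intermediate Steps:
p = 2/9 (p = 1/(1/(-2 + 4) + 4) = 1/(1/2 + 4) = 1/(9/2) = 2/9 ≈ 0.22222)
g(-1*(-4) + 10, 307)*p = ((-1*(-4) + 10) + 307)*(2/9) = ((4 + 10) + 307)*(2/9) = (14 + 307)*(2/9) = 321*(2/9) = 214/3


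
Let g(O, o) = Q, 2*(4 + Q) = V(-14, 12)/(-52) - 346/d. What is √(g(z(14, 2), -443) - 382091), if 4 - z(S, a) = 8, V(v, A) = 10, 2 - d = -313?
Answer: I*√2847720635305/2730 ≈ 618.14*I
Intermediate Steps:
d = 315 (d = 2 - 1*(-313) = 2 + 313 = 315)
z(S, a) = -4 (z(S, a) = 4 - 1*8 = 4 - 8 = -4)
Q = -76091/16380 (Q = -4 + (10/(-52) - 346/315)/2 = -4 + (10*(-1/52) - 346*1/315)/2 = -4 + (-5/26 - 346/315)/2 = -4 + (½)*(-10571/8190) = -4 - 10571/16380 = -76091/16380 ≈ -4.6454)
g(O, o) = -76091/16380
√(g(z(14, 2), -443) - 382091) = √(-76091/16380 - 382091) = √(-6258726671/16380) = I*√2847720635305/2730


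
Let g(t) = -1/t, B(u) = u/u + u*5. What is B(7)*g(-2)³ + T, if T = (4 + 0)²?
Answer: 41/2 ≈ 20.500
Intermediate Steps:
B(u) = 1 + 5*u
T = 16 (T = 4² = 16)
B(7)*g(-2)³ + T = (1 + 5*7)*(-1/(-2))³ + 16 = (1 + 35)*(-1*(-½))³ + 16 = 36*(½)³ + 16 = 36*(⅛) + 16 = 9/2 + 16 = 41/2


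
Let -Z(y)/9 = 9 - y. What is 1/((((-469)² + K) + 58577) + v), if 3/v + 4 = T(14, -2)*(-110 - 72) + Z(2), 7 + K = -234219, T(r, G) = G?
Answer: 99/4386889 ≈ 2.2567e-5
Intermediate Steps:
Z(y) = -81 + 9*y (Z(y) = -9*(9 - y) = -81 + 9*y)
K = -234226 (K = -7 - 234219 = -234226)
v = 1/99 (v = 3/(-4 + (-2*(-110 - 72) + (-81 + 9*2))) = 3/(-4 + (-2*(-182) + (-81 + 18))) = 3/(-4 + (364 - 63)) = 3/(-4 + 301) = 3/297 = 3*(1/297) = 1/99 ≈ 0.010101)
1/((((-469)² + K) + 58577) + v) = 1/((((-469)² - 234226) + 58577) + 1/99) = 1/(((219961 - 234226) + 58577) + 1/99) = 1/((-14265 + 58577) + 1/99) = 1/(44312 + 1/99) = 1/(4386889/99) = 99/4386889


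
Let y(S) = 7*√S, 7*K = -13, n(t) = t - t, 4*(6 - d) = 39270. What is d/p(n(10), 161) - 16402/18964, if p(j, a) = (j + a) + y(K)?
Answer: (-8201*√91 + 94353004*I)/(9482*(√91 - 161*I)) ≈ -61.593 + 3.5982*I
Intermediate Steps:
d = -19623/2 (d = 6 - ¼*39270 = 6 - 19635/2 = -19623/2 ≈ -9811.5)
n(t) = 0
K = -13/7 (K = (⅐)*(-13) = -13/7 ≈ -1.8571)
p(j, a) = a + j + I*√91 (p(j, a) = (j + a) + 7*√(-13/7) = (a + j) + 7*(I*√91/7) = (a + j) + I*√91 = a + j + I*√91)
d/p(n(10), 161) - 16402/18964 = -19623/(2*(161 + 0 + I*√91)) - 16402/18964 = -19623/(2*(161 + I*√91)) - 16402*1/18964 = -19623/(2*(161 + I*√91)) - 8201/9482 = -8201/9482 - 19623/(2*(161 + I*√91))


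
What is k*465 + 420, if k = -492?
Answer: -228360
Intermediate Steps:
k*465 + 420 = -492*465 + 420 = -228780 + 420 = -228360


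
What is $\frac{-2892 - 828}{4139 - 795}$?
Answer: $- \frac{465}{418} \approx -1.1124$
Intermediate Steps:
$\frac{-2892 - 828}{4139 - 795} = \frac{-2892 - 828}{3344} = \left(-3720\right) \frac{1}{3344} = - \frac{465}{418}$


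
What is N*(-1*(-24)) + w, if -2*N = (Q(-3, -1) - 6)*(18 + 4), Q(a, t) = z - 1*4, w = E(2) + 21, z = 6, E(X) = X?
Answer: 1079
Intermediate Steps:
w = 23 (w = 2 + 21 = 23)
Q(a, t) = 2 (Q(a, t) = 6 - 1*4 = 6 - 4 = 2)
N = 44 (N = -(2 - 6)*(18 + 4)/2 = -(-2)*22 = -1/2*(-88) = 44)
N*(-1*(-24)) + w = 44*(-1*(-24)) + 23 = 44*24 + 23 = 1056 + 23 = 1079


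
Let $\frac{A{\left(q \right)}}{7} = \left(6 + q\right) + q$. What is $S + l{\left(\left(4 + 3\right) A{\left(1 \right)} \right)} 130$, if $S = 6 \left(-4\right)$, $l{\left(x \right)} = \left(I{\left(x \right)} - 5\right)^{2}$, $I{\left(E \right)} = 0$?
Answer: $3226$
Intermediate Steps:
$A{\left(q \right)} = 42 + 14 q$ ($A{\left(q \right)} = 7 \left(\left(6 + q\right) + q\right) = 7 \left(6 + 2 q\right) = 42 + 14 q$)
$l{\left(x \right)} = 25$ ($l{\left(x \right)} = \left(0 - 5\right)^{2} = \left(-5\right)^{2} = 25$)
$S = -24$
$S + l{\left(\left(4 + 3\right) A{\left(1 \right)} \right)} 130 = -24 + 25 \cdot 130 = -24 + 3250 = 3226$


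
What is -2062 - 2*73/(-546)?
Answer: -562853/273 ≈ -2061.7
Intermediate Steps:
-2062 - 2*73/(-546) = -2062 - 146*(-1/546) = -2062 + 73/273 = -562853/273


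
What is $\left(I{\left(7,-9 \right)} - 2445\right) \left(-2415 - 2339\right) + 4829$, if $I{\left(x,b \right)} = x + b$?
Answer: $11637867$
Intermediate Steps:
$I{\left(x,b \right)} = b + x$
$\left(I{\left(7,-9 \right)} - 2445\right) \left(-2415 - 2339\right) + 4829 = \left(\left(-9 + 7\right) - 2445\right) \left(-2415 - 2339\right) + 4829 = \left(-2 - 2445\right) \left(-4754\right) + 4829 = \left(-2447\right) \left(-4754\right) + 4829 = 11633038 + 4829 = 11637867$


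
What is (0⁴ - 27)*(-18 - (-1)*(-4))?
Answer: 594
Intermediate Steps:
(0⁴ - 27)*(-18 - (-1)*(-4)) = (0 - 27)*(-18 - 1*4) = -27*(-18 - 4) = -27*(-22) = 594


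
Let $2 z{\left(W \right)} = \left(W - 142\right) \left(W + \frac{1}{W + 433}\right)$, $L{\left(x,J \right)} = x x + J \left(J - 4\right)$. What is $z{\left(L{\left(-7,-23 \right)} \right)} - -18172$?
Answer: $\frac{215142620}{1103} \approx 1.9505 \cdot 10^{5}$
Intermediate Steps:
$L{\left(x,J \right)} = x^{2} + J \left(-4 + J\right)$
$z{\left(W \right)} = \frac{\left(-142 + W\right) \left(W + \frac{1}{433 + W}\right)}{2}$ ($z{\left(W \right)} = \frac{\left(W - 142\right) \left(W + \frac{1}{W + 433}\right)}{2} = \frac{\left(-142 + W\right) \left(W + \frac{1}{433 + W}\right)}{2}$)
$z{\left(L{\left(-7,-23 \right)} \right)} - -18172 = \frac{-142 + \left(\left(-23\right)^{2} + \left(-7\right)^{2} - -92\right)^{3} - 61485 \left(\left(-23\right)^{2} + \left(-7\right)^{2} - -92\right) + 291 \left(\left(-23\right)^{2} + \left(-7\right)^{2} - -92\right)^{2}}{2 \left(433 + \left(\left(-23\right)^{2} + \left(-7\right)^{2} - -92\right)\right)} - -18172 = \frac{-142 + \left(529 + 49 + 92\right)^{3} - 61485 \left(529 + 49 + 92\right) + 291 \left(529 + 49 + 92\right)^{2}}{2 \left(433 + \left(529 + 49 + 92\right)\right)} + 18172 = \frac{-142 + 670^{3} - 41194950 + 291 \cdot 670^{2}}{2 \left(433 + 670\right)} + 18172 = \frac{-142 + 300763000 - 41194950 + 291 \cdot 448900}{2 \cdot 1103} + 18172 = \frac{1}{2} \cdot \frac{1}{1103} \left(-142 + 300763000 - 41194950 + 130629900\right) + 18172 = \frac{1}{2} \cdot \frac{1}{1103} \cdot 390197808 + 18172 = \frac{195098904}{1103} + 18172 = \frac{215142620}{1103}$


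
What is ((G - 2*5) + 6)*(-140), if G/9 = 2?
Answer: -1960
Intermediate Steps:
G = 18 (G = 9*2 = 18)
((G - 2*5) + 6)*(-140) = ((18 - 2*5) + 6)*(-140) = ((18 - 10) + 6)*(-140) = (8 + 6)*(-140) = 14*(-140) = -1960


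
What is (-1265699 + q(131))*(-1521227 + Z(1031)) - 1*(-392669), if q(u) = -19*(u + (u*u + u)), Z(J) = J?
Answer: 2427352072925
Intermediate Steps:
q(u) = -38*u - 19*u² (q(u) = -19*(u + (u² + u)) = -19*(u + (u + u²)) = -19*(u² + 2*u) = -38*u - 19*u²)
(-1265699 + q(131))*(-1521227 + Z(1031)) - 1*(-392669) = (-1265699 - 19*131*(2 + 131))*(-1521227 + 1031) - 1*(-392669) = (-1265699 - 19*131*133)*(-1520196) + 392669 = (-1265699 - 331037)*(-1520196) + 392669 = -1596736*(-1520196) + 392669 = 2427351680256 + 392669 = 2427352072925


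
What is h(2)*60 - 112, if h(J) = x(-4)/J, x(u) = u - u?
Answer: -112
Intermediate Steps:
x(u) = 0
h(J) = 0 (h(J) = 0/J = 0)
h(2)*60 - 112 = 0*60 - 112 = 0 - 112 = -112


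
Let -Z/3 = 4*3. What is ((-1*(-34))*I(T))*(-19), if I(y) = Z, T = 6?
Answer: 23256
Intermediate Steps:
Z = -36 (Z = -12*3 = -3*12 = -36)
I(y) = -36
((-1*(-34))*I(T))*(-19) = (-1*(-34)*(-36))*(-19) = (34*(-36))*(-19) = -1224*(-19) = 23256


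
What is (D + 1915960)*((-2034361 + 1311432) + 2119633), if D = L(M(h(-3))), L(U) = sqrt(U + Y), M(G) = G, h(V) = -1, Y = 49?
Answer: 2676028995840 + 5586816*sqrt(3) ≈ 2.6760e+12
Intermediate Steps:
L(U) = sqrt(49 + U) (L(U) = sqrt(U + 49) = sqrt(49 + U))
D = 4*sqrt(3) (D = sqrt(49 - 1) = sqrt(48) = 4*sqrt(3) ≈ 6.9282)
(D + 1915960)*((-2034361 + 1311432) + 2119633) = (4*sqrt(3) + 1915960)*((-2034361 + 1311432) + 2119633) = (1915960 + 4*sqrt(3))*(-722929 + 2119633) = (1915960 + 4*sqrt(3))*1396704 = 2676028995840 + 5586816*sqrt(3)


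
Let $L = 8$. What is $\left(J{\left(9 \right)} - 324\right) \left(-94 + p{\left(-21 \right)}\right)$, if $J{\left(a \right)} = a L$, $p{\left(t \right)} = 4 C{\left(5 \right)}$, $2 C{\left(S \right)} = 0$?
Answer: $23688$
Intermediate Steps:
$C{\left(S \right)} = 0$ ($C{\left(S \right)} = \frac{1}{2} \cdot 0 = 0$)
$p{\left(t \right)} = 0$ ($p{\left(t \right)} = 4 \cdot 0 = 0$)
$J{\left(a \right)} = 8 a$ ($J{\left(a \right)} = a 8 = 8 a$)
$\left(J{\left(9 \right)} - 324\right) \left(-94 + p{\left(-21 \right)}\right) = \left(8 \cdot 9 - 324\right) \left(-94 + 0\right) = \left(72 - 324\right) \left(-94\right) = \left(-252\right) \left(-94\right) = 23688$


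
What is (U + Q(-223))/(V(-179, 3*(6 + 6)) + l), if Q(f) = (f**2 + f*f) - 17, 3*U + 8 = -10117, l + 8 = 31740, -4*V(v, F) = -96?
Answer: 48033/15878 ≈ 3.0251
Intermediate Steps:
V(v, F) = 24 (V(v, F) = -1/4*(-96) = 24)
l = 31732 (l = -8 + 31740 = 31732)
U = -3375 (U = -8/3 + (1/3)*(-10117) = -8/3 - 10117/3 = -3375)
Q(f) = -17 + 2*f**2 (Q(f) = (f**2 + f**2) - 17 = 2*f**2 - 17 = -17 + 2*f**2)
(U + Q(-223))/(V(-179, 3*(6 + 6)) + l) = (-3375 + (-17 + 2*(-223)**2))/(24 + 31732) = (-3375 + (-17 + 2*49729))/31756 = (-3375 + (-17 + 99458))*(1/31756) = (-3375 + 99441)*(1/31756) = 96066*(1/31756) = 48033/15878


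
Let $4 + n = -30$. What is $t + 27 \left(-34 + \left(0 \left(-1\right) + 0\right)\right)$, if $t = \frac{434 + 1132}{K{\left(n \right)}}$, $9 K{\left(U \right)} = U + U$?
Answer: $- \frac{38259}{34} \approx -1125.3$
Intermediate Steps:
$n = -34$ ($n = -4 - 30 = -34$)
$K{\left(U \right)} = \frac{2 U}{9}$ ($K{\left(U \right)} = \frac{U + U}{9} = \frac{2 U}{9}$)
$t = - \frac{7047}{34}$ ($t = \frac{434 + 1132}{\frac{2}{9} \left(-34\right)} = \frac{1566}{- \frac{68}{9}} = 1566 \left(- \frac{9}{68}\right) = - \frac{7047}{34} \approx -207.26$)
$t + 27 \left(-34 + \left(0 \left(-1\right) + 0\right)\right) = - \frac{7047}{34} + 27 \left(-34 + \left(0 \left(-1\right) + 0\right)\right) = - \frac{7047}{34} + 27 \left(-34 + \left(0 + 0\right)\right) = - \frac{7047}{34} + 27 \left(-34 + 0\right) = - \frac{7047}{34} + 27 \left(-34\right) = - \frac{7047}{34} - 918 = - \frac{38259}{34}$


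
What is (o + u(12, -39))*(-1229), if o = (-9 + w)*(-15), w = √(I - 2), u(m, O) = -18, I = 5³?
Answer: -143793 + 18435*√123 ≈ 60661.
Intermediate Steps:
I = 125
w = √123 (w = √(125 - 2) = √123 ≈ 11.091)
o = 135 - 15*√123 (o = (-9 + √123)*(-15) = 135 - 15*√123 ≈ -31.358)
(o + u(12, -39))*(-1229) = ((135 - 15*√123) - 18)*(-1229) = (117 - 15*√123)*(-1229) = -143793 + 18435*√123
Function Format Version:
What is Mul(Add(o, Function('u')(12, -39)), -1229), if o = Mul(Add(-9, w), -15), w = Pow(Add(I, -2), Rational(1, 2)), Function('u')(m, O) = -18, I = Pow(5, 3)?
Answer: Add(-143793, Mul(18435, Pow(123, Rational(1, 2)))) ≈ 60661.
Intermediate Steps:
I = 125
w = Pow(123, Rational(1, 2)) (w = Pow(Add(125, -2), Rational(1, 2)) = Pow(123, Rational(1, 2)) ≈ 11.091)
o = Add(135, Mul(-15, Pow(123, Rational(1, 2)))) (o = Mul(Add(-9, Pow(123, Rational(1, 2))), -15) = Add(135, Mul(-15, Pow(123, Rational(1, 2)))) ≈ -31.358)
Mul(Add(o, Function('u')(12, -39)), -1229) = Mul(Add(Add(135, Mul(-15, Pow(123, Rational(1, 2)))), -18), -1229) = Mul(Add(117, Mul(-15, Pow(123, Rational(1, 2)))), -1229) = Add(-143793, Mul(18435, Pow(123, Rational(1, 2))))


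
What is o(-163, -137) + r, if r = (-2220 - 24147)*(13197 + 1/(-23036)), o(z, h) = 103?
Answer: -8015726228689/23036 ≈ -3.4797e+8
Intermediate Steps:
r = -8015728601397/23036 (r = -26367*(13197 - 1/23036) = -26367*304006091/23036 = -8015728601397/23036 ≈ -3.4797e+8)
o(-163, -137) + r = 103 - 8015728601397/23036 = -8015726228689/23036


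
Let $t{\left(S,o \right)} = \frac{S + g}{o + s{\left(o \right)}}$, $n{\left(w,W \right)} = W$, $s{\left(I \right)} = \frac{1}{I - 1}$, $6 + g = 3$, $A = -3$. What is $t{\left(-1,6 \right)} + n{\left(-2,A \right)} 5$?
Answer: $- \frac{485}{31} \approx -15.645$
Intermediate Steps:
$g = -3$ ($g = -6 + 3 = -3$)
$s{\left(I \right)} = \frac{1}{-1 + I}$
$t{\left(S,o \right)} = \frac{-3 + S}{o + \frac{1}{-1 + o}}$ ($t{\left(S,o \right)} = \frac{S - 3}{o + \frac{1}{-1 + o}} = \frac{-3 + S}{o + \frac{1}{-1 + o}}$)
$t{\left(-1,6 \right)} + n{\left(-2,A \right)} 5 = \frac{\left(-1 + 6\right) \left(-3 - 1\right)}{1 + 6 \left(-1 + 6\right)} - 15 = \frac{1}{1 + 6 \cdot 5} \cdot 5 \left(-4\right) - 15 = \frac{1}{1 + 30} \cdot 5 \left(-4\right) - 15 = \frac{1}{31} \cdot 5 \left(-4\right) - 15 = - \frac{20}{31} - 15 = - \frac{485}{31}$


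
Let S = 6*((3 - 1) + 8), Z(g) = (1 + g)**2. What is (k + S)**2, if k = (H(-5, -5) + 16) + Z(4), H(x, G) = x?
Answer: 9216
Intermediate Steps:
S = 60 (S = 6*(2 + 8) = 6*10 = 60)
k = 36 (k = (-5 + 16) + (1 + 4)**2 = 11 + 5**2 = 11 + 25 = 36)
(k + S)**2 = (36 + 60)**2 = 96**2 = 9216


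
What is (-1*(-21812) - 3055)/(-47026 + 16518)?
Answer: -18757/30508 ≈ -0.61482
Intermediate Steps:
(-1*(-21812) - 3055)/(-47026 + 16518) = (21812 - 3055)/(-30508) = 18757*(-1/30508) = -18757/30508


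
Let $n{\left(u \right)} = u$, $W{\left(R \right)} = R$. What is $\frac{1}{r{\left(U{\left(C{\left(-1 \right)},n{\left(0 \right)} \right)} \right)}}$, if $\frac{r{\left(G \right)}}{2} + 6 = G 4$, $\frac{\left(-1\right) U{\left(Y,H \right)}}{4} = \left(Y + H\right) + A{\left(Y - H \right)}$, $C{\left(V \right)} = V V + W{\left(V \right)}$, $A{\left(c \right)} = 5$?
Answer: $- \frac{1}{172} \approx -0.005814$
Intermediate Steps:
$C{\left(V \right)} = V + V^{2}$ ($C{\left(V \right)} = V V + V = V^{2} + V = V + V^{2}$)
$U{\left(Y,H \right)} = -20 - 4 H - 4 Y$ ($U{\left(Y,H \right)} = - 4 \left(\left(Y + H\right) + 5\right) = - 4 \left(\left(H + Y\right) + 5\right) = - 4 \left(5 + H + Y\right) = -20 - 4 H - 4 Y$)
$r{\left(G \right)} = -12 + 8 G$ ($r{\left(G \right)} = -12 + 2 G 4 = -12 + 2 \cdot 4 G = -12 + 8 G$)
$\frac{1}{r{\left(U{\left(C{\left(-1 \right)},n{\left(0 \right)} \right)} \right)}} = \frac{1}{-12 + 8 \left(-20 - 0 - 4 \left(- (1 - 1)\right)\right)} = \frac{1}{-12 + 8 \left(-20 + 0 - 4 \left(\left(-1\right) 0\right)\right)} = \frac{1}{-12 + 8 \left(-20 + 0 - 0\right)} = \frac{1}{-12 + 8 \left(-20 + 0 + 0\right)} = \frac{1}{-12 + 8 \left(-20\right)} = \frac{1}{-12 - 160} = \frac{1}{-172} = - \frac{1}{172}$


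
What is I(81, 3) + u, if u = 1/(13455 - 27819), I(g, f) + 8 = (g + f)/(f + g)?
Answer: -100549/14364 ≈ -7.0001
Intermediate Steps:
I(g, f) = -7 (I(g, f) = -8 + (g + f)/(f + g) = -8 + (f + g)/(f + g) = -8 + 1 = -7)
u = -1/14364 (u = 1/(-14364) = -1/14364 ≈ -6.9618e-5)
I(81, 3) + u = -7 - 1/14364 = -100549/14364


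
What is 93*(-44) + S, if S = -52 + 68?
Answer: -4076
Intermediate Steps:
S = 16
93*(-44) + S = 93*(-44) + 16 = -4092 + 16 = -4076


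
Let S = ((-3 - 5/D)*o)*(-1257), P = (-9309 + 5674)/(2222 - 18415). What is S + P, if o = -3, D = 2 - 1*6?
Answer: -427432081/64772 ≈ -6599.0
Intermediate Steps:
D = -4 (D = 2 - 6 = -4)
P = 3635/16193 (P = -3635/(-16193) = -3635*(-1/16193) = 3635/16193 ≈ 0.22448)
S = -26397/4 (S = ((-3 - 5/(-4))*(-3))*(-1257) = ((-3 - 5*(-¼))*(-3))*(-1257) = ((-3 + 5/4)*(-3))*(-1257) = -7/4*(-3)*(-1257) = (21/4)*(-1257) = -26397/4 ≈ -6599.3)
S + P = -26397/4 + 3635/16193 = -427432081/64772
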